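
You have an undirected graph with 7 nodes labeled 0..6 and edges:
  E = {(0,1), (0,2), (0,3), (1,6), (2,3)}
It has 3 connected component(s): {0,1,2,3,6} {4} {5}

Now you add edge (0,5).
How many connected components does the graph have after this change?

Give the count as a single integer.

Initial component count: 3
Add (0,5): merges two components. Count decreases: 3 -> 2.
New component count: 2

Answer: 2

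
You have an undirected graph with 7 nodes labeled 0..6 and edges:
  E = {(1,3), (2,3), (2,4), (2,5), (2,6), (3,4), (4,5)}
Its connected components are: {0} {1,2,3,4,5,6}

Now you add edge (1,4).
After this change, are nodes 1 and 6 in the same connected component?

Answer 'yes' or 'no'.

Initial components: {0} {1,2,3,4,5,6}
Adding edge (1,4): both already in same component {1,2,3,4,5,6}. No change.
New components: {0} {1,2,3,4,5,6}
Are 1 and 6 in the same component? yes

Answer: yes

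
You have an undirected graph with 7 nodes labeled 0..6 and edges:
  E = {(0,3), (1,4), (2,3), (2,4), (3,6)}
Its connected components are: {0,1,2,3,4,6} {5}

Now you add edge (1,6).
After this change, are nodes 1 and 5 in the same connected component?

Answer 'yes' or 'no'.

Initial components: {0,1,2,3,4,6} {5}
Adding edge (1,6): both already in same component {0,1,2,3,4,6}. No change.
New components: {0,1,2,3,4,6} {5}
Are 1 and 5 in the same component? no

Answer: no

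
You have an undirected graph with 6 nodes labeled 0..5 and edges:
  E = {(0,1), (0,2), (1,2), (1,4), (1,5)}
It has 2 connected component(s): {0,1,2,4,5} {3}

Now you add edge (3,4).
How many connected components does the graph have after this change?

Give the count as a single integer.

Answer: 1

Derivation:
Initial component count: 2
Add (3,4): merges two components. Count decreases: 2 -> 1.
New component count: 1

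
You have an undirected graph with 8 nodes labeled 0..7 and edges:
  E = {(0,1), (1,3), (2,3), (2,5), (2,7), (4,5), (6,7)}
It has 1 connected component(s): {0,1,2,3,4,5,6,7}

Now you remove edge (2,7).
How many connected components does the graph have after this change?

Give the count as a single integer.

Initial component count: 1
Remove (2,7): it was a bridge. Count increases: 1 -> 2.
  After removal, components: {0,1,2,3,4,5} {6,7}
New component count: 2

Answer: 2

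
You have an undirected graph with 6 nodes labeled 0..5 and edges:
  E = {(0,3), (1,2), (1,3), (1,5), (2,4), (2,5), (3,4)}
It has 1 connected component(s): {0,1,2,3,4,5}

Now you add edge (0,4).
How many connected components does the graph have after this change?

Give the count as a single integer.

Initial component count: 1
Add (0,4): endpoints already in same component. Count unchanged: 1.
New component count: 1

Answer: 1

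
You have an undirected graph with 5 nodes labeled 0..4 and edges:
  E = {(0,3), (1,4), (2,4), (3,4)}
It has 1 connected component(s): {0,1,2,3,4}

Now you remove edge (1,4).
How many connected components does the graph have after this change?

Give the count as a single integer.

Initial component count: 1
Remove (1,4): it was a bridge. Count increases: 1 -> 2.
  After removal, components: {0,2,3,4} {1}
New component count: 2

Answer: 2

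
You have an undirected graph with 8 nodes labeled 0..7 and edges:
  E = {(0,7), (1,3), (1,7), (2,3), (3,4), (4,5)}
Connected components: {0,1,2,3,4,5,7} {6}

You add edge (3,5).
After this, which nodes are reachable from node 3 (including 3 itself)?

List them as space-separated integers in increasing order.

Answer: 0 1 2 3 4 5 7

Derivation:
Before: nodes reachable from 3: {0,1,2,3,4,5,7}
Adding (3,5): both endpoints already in same component. Reachability from 3 unchanged.
After: nodes reachable from 3: {0,1,2,3,4,5,7}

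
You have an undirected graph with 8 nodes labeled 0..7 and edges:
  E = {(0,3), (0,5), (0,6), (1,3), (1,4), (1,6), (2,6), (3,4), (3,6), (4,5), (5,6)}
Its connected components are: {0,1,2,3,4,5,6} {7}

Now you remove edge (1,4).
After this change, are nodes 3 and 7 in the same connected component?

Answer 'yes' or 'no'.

Answer: no

Derivation:
Initial components: {0,1,2,3,4,5,6} {7}
Removing edge (1,4): not a bridge — component count unchanged at 2.
New components: {0,1,2,3,4,5,6} {7}
Are 3 and 7 in the same component? no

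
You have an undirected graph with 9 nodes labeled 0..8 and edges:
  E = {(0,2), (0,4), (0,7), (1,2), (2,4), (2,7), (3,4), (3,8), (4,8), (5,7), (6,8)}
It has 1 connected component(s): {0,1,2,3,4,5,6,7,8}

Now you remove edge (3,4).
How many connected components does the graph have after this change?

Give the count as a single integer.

Initial component count: 1
Remove (3,4): not a bridge. Count unchanged: 1.
  After removal, components: {0,1,2,3,4,5,6,7,8}
New component count: 1

Answer: 1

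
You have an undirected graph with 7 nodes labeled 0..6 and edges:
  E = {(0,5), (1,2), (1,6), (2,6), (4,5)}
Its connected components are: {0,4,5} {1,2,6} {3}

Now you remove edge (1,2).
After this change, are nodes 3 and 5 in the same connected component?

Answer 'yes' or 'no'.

Answer: no

Derivation:
Initial components: {0,4,5} {1,2,6} {3}
Removing edge (1,2): not a bridge — component count unchanged at 3.
New components: {0,4,5} {1,2,6} {3}
Are 3 and 5 in the same component? no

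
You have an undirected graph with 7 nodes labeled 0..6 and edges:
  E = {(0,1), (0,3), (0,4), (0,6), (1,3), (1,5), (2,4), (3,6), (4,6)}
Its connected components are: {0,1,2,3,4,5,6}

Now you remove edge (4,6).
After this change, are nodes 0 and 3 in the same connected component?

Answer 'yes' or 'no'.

Answer: yes

Derivation:
Initial components: {0,1,2,3,4,5,6}
Removing edge (4,6): not a bridge — component count unchanged at 1.
New components: {0,1,2,3,4,5,6}
Are 0 and 3 in the same component? yes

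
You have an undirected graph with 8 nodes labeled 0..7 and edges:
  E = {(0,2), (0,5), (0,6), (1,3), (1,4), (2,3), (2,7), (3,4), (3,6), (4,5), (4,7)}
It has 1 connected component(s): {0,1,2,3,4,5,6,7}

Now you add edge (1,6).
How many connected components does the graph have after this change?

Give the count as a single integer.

Answer: 1

Derivation:
Initial component count: 1
Add (1,6): endpoints already in same component. Count unchanged: 1.
New component count: 1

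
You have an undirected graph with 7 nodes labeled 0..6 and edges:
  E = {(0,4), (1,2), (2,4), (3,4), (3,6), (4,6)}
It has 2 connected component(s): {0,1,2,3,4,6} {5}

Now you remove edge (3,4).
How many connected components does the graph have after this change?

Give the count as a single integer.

Initial component count: 2
Remove (3,4): not a bridge. Count unchanged: 2.
  After removal, components: {0,1,2,3,4,6} {5}
New component count: 2

Answer: 2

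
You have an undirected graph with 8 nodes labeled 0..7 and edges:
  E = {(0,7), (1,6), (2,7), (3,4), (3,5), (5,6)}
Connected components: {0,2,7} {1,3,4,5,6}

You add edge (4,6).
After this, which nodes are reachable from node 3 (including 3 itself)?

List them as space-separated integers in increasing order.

Before: nodes reachable from 3: {1,3,4,5,6}
Adding (4,6): both endpoints already in same component. Reachability from 3 unchanged.
After: nodes reachable from 3: {1,3,4,5,6}

Answer: 1 3 4 5 6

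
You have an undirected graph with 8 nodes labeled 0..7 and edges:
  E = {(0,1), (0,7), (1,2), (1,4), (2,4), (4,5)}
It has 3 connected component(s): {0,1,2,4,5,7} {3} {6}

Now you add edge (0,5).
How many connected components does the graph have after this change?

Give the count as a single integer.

Answer: 3

Derivation:
Initial component count: 3
Add (0,5): endpoints already in same component. Count unchanged: 3.
New component count: 3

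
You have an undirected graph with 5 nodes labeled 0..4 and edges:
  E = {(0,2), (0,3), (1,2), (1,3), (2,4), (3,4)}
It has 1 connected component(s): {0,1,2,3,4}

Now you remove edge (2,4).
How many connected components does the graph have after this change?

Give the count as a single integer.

Answer: 1

Derivation:
Initial component count: 1
Remove (2,4): not a bridge. Count unchanged: 1.
  After removal, components: {0,1,2,3,4}
New component count: 1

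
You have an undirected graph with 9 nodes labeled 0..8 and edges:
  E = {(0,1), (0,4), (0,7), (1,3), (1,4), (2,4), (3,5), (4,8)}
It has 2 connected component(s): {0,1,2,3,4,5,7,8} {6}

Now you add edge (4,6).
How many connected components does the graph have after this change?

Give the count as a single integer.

Answer: 1

Derivation:
Initial component count: 2
Add (4,6): merges two components. Count decreases: 2 -> 1.
New component count: 1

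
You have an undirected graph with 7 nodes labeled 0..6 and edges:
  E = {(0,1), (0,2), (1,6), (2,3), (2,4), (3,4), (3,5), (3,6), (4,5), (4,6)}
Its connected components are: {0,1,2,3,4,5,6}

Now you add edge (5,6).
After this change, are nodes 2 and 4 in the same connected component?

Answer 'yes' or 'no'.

Initial components: {0,1,2,3,4,5,6}
Adding edge (5,6): both already in same component {0,1,2,3,4,5,6}. No change.
New components: {0,1,2,3,4,5,6}
Are 2 and 4 in the same component? yes

Answer: yes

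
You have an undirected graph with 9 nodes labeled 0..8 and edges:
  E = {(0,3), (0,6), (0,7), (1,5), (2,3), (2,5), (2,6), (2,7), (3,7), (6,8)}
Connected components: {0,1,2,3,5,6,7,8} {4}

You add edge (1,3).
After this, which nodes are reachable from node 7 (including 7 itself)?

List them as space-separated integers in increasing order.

Before: nodes reachable from 7: {0,1,2,3,5,6,7,8}
Adding (1,3): both endpoints already in same component. Reachability from 7 unchanged.
After: nodes reachable from 7: {0,1,2,3,5,6,7,8}

Answer: 0 1 2 3 5 6 7 8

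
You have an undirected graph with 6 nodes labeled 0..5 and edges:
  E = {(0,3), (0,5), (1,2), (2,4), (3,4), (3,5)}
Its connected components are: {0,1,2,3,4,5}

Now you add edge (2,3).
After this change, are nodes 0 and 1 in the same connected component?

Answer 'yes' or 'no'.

Initial components: {0,1,2,3,4,5}
Adding edge (2,3): both already in same component {0,1,2,3,4,5}. No change.
New components: {0,1,2,3,4,5}
Are 0 and 1 in the same component? yes

Answer: yes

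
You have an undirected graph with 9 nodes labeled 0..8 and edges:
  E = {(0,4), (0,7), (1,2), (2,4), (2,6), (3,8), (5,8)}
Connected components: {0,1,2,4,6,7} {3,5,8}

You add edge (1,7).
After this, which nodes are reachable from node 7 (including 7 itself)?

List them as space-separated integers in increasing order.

Answer: 0 1 2 4 6 7

Derivation:
Before: nodes reachable from 7: {0,1,2,4,6,7}
Adding (1,7): both endpoints already in same component. Reachability from 7 unchanged.
After: nodes reachable from 7: {0,1,2,4,6,7}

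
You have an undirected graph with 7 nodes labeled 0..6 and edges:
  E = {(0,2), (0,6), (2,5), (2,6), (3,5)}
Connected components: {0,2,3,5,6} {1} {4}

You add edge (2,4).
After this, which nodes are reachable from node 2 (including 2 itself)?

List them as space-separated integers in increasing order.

Before: nodes reachable from 2: {0,2,3,5,6}
Adding (2,4): merges 2's component with another. Reachability grows.
After: nodes reachable from 2: {0,2,3,4,5,6}

Answer: 0 2 3 4 5 6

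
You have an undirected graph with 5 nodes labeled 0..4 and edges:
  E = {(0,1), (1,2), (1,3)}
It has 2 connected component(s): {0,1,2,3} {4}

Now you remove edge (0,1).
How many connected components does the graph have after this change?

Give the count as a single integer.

Answer: 3

Derivation:
Initial component count: 2
Remove (0,1): it was a bridge. Count increases: 2 -> 3.
  After removal, components: {0} {1,2,3} {4}
New component count: 3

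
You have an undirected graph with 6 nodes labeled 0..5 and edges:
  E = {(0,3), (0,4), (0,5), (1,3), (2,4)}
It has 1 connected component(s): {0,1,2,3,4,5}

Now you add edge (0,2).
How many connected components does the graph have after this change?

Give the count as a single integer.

Initial component count: 1
Add (0,2): endpoints already in same component. Count unchanged: 1.
New component count: 1

Answer: 1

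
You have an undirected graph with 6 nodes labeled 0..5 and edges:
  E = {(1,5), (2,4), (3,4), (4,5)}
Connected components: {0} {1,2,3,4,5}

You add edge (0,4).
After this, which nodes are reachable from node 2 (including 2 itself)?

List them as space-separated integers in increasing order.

Before: nodes reachable from 2: {1,2,3,4,5}
Adding (0,4): merges 2's component with another. Reachability grows.
After: nodes reachable from 2: {0,1,2,3,4,5}

Answer: 0 1 2 3 4 5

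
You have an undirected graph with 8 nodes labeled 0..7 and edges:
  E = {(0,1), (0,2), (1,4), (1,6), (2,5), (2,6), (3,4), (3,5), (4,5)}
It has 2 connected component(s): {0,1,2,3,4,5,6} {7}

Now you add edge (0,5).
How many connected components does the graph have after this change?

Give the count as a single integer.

Initial component count: 2
Add (0,5): endpoints already in same component. Count unchanged: 2.
New component count: 2

Answer: 2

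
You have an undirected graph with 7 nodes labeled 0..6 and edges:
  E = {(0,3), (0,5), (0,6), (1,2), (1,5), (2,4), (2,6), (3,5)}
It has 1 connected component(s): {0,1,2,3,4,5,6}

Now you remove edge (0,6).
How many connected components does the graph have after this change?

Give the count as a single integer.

Initial component count: 1
Remove (0,6): not a bridge. Count unchanged: 1.
  After removal, components: {0,1,2,3,4,5,6}
New component count: 1

Answer: 1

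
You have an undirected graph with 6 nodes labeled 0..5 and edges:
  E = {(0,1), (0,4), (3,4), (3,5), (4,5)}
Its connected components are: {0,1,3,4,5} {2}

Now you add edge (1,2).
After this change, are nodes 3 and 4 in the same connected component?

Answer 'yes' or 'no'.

Answer: yes

Derivation:
Initial components: {0,1,3,4,5} {2}
Adding edge (1,2): merges {0,1,3,4,5} and {2}.
New components: {0,1,2,3,4,5}
Are 3 and 4 in the same component? yes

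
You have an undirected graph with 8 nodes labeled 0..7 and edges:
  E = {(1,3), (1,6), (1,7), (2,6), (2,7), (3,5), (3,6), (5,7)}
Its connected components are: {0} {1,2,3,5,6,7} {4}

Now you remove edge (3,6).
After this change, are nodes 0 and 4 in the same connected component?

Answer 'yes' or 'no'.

Initial components: {0} {1,2,3,5,6,7} {4}
Removing edge (3,6): not a bridge — component count unchanged at 3.
New components: {0} {1,2,3,5,6,7} {4}
Are 0 and 4 in the same component? no

Answer: no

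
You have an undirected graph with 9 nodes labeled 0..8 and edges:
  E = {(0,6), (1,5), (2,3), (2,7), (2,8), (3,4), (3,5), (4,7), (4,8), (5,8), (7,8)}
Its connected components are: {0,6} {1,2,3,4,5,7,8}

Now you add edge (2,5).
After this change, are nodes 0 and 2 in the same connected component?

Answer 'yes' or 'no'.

Initial components: {0,6} {1,2,3,4,5,7,8}
Adding edge (2,5): both already in same component {1,2,3,4,5,7,8}. No change.
New components: {0,6} {1,2,3,4,5,7,8}
Are 0 and 2 in the same component? no

Answer: no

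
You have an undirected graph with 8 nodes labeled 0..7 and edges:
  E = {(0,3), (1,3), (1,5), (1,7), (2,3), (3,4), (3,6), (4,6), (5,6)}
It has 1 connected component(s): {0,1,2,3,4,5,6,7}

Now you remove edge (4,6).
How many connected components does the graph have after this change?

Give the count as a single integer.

Initial component count: 1
Remove (4,6): not a bridge. Count unchanged: 1.
  After removal, components: {0,1,2,3,4,5,6,7}
New component count: 1

Answer: 1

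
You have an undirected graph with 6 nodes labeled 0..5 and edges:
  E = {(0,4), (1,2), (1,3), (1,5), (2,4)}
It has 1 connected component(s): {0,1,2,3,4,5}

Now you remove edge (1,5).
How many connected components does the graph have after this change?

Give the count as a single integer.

Answer: 2

Derivation:
Initial component count: 1
Remove (1,5): it was a bridge. Count increases: 1 -> 2.
  After removal, components: {0,1,2,3,4} {5}
New component count: 2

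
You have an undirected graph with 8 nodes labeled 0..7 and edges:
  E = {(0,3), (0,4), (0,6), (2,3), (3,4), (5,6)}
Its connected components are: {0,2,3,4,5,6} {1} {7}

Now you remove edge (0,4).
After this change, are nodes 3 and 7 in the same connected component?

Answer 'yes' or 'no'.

Initial components: {0,2,3,4,5,6} {1} {7}
Removing edge (0,4): not a bridge — component count unchanged at 3.
New components: {0,2,3,4,5,6} {1} {7}
Are 3 and 7 in the same component? no

Answer: no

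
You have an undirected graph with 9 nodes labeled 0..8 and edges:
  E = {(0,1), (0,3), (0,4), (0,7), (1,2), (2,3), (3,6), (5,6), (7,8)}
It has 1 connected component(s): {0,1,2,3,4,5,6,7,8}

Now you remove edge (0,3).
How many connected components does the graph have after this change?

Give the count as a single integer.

Answer: 1

Derivation:
Initial component count: 1
Remove (0,3): not a bridge. Count unchanged: 1.
  After removal, components: {0,1,2,3,4,5,6,7,8}
New component count: 1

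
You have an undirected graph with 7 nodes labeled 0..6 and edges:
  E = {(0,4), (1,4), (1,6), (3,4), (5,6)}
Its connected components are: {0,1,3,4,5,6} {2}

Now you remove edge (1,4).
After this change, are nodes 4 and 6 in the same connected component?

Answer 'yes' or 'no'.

Initial components: {0,1,3,4,5,6} {2}
Removing edge (1,4): it was a bridge — component count 2 -> 3.
New components: {0,3,4} {1,5,6} {2}
Are 4 and 6 in the same component? no

Answer: no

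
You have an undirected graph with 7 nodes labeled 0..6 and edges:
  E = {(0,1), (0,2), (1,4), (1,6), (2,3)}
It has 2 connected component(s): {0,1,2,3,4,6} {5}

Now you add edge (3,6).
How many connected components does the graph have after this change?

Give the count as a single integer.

Answer: 2

Derivation:
Initial component count: 2
Add (3,6): endpoints already in same component. Count unchanged: 2.
New component count: 2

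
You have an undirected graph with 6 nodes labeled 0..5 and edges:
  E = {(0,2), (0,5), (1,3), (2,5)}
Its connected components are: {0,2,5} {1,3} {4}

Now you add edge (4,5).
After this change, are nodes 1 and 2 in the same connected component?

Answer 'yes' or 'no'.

Initial components: {0,2,5} {1,3} {4}
Adding edge (4,5): merges {4} and {0,2,5}.
New components: {0,2,4,5} {1,3}
Are 1 and 2 in the same component? no

Answer: no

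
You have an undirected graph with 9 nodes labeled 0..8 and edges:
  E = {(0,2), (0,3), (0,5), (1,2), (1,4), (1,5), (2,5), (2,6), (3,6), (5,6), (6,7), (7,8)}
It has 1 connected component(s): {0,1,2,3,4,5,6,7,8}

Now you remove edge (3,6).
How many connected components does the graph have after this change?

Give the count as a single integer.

Initial component count: 1
Remove (3,6): not a bridge. Count unchanged: 1.
  After removal, components: {0,1,2,3,4,5,6,7,8}
New component count: 1

Answer: 1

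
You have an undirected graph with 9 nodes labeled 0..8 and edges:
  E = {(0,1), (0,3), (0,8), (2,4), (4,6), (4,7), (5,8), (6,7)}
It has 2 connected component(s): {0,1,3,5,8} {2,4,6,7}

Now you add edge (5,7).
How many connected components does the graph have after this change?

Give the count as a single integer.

Answer: 1

Derivation:
Initial component count: 2
Add (5,7): merges two components. Count decreases: 2 -> 1.
New component count: 1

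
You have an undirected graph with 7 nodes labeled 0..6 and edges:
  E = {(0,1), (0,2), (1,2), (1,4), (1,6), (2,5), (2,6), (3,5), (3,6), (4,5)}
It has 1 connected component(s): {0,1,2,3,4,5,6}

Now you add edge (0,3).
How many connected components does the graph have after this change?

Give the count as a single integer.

Initial component count: 1
Add (0,3): endpoints already in same component. Count unchanged: 1.
New component count: 1

Answer: 1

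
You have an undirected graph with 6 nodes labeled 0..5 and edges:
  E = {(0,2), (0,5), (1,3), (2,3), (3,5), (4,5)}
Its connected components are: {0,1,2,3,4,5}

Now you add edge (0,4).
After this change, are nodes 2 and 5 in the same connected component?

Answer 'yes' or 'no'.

Initial components: {0,1,2,3,4,5}
Adding edge (0,4): both already in same component {0,1,2,3,4,5}. No change.
New components: {0,1,2,3,4,5}
Are 2 and 5 in the same component? yes

Answer: yes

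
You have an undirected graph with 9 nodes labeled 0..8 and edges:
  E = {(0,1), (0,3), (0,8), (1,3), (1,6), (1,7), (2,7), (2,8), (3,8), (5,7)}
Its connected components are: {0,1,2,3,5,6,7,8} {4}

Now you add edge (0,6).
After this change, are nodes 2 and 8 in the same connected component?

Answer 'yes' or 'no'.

Initial components: {0,1,2,3,5,6,7,8} {4}
Adding edge (0,6): both already in same component {0,1,2,3,5,6,7,8}. No change.
New components: {0,1,2,3,5,6,7,8} {4}
Are 2 and 8 in the same component? yes

Answer: yes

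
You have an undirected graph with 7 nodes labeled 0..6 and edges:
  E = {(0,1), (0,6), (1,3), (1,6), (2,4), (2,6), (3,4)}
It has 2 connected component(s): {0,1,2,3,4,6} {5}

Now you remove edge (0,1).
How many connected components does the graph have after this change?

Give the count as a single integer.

Answer: 2

Derivation:
Initial component count: 2
Remove (0,1): not a bridge. Count unchanged: 2.
  After removal, components: {0,1,2,3,4,6} {5}
New component count: 2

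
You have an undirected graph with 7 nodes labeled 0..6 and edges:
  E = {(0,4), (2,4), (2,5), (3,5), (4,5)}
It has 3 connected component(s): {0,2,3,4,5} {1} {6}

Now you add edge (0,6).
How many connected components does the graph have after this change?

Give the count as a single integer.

Initial component count: 3
Add (0,6): merges two components. Count decreases: 3 -> 2.
New component count: 2

Answer: 2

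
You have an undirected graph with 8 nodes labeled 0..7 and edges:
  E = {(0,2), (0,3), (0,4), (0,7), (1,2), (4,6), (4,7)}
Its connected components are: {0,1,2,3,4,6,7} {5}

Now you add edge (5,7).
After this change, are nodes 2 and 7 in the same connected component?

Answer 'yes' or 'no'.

Answer: yes

Derivation:
Initial components: {0,1,2,3,4,6,7} {5}
Adding edge (5,7): merges {5} and {0,1,2,3,4,6,7}.
New components: {0,1,2,3,4,5,6,7}
Are 2 and 7 in the same component? yes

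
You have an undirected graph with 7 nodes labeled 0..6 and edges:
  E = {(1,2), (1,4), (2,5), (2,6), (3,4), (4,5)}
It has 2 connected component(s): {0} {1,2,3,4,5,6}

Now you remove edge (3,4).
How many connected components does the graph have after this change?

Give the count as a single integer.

Answer: 3

Derivation:
Initial component count: 2
Remove (3,4): it was a bridge. Count increases: 2 -> 3.
  After removal, components: {0} {1,2,4,5,6} {3}
New component count: 3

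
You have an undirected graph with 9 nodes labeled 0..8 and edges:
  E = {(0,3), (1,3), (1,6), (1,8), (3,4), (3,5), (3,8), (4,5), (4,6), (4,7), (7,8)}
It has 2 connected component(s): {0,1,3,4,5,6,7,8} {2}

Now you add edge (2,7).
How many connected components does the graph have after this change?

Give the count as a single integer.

Answer: 1

Derivation:
Initial component count: 2
Add (2,7): merges two components. Count decreases: 2 -> 1.
New component count: 1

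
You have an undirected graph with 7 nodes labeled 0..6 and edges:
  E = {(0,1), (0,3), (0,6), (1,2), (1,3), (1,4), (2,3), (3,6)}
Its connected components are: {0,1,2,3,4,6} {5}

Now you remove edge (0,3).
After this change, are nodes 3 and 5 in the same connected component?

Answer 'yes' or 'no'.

Answer: no

Derivation:
Initial components: {0,1,2,3,4,6} {5}
Removing edge (0,3): not a bridge — component count unchanged at 2.
New components: {0,1,2,3,4,6} {5}
Are 3 and 5 in the same component? no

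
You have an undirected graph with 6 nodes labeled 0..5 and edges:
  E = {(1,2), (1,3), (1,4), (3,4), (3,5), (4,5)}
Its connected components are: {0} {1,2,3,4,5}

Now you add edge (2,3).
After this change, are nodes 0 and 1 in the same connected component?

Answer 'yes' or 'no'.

Answer: no

Derivation:
Initial components: {0} {1,2,3,4,5}
Adding edge (2,3): both already in same component {1,2,3,4,5}. No change.
New components: {0} {1,2,3,4,5}
Are 0 and 1 in the same component? no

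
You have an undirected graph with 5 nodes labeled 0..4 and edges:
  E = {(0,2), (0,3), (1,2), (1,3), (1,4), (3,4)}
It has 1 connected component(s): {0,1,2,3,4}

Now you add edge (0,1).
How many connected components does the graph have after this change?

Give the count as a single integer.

Initial component count: 1
Add (0,1): endpoints already in same component. Count unchanged: 1.
New component count: 1

Answer: 1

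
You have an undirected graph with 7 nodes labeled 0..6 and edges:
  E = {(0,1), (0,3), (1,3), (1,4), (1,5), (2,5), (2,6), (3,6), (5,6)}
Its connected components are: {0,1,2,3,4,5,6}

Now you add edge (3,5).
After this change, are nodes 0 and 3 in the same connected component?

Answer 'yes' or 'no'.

Answer: yes

Derivation:
Initial components: {0,1,2,3,4,5,6}
Adding edge (3,5): both already in same component {0,1,2,3,4,5,6}. No change.
New components: {0,1,2,3,4,5,6}
Are 0 and 3 in the same component? yes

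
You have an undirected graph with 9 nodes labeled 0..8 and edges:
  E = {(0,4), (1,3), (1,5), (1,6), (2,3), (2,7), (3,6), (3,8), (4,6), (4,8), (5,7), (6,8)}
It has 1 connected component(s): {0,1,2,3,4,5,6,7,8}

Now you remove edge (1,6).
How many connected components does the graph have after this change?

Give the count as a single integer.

Answer: 1

Derivation:
Initial component count: 1
Remove (1,6): not a bridge. Count unchanged: 1.
  After removal, components: {0,1,2,3,4,5,6,7,8}
New component count: 1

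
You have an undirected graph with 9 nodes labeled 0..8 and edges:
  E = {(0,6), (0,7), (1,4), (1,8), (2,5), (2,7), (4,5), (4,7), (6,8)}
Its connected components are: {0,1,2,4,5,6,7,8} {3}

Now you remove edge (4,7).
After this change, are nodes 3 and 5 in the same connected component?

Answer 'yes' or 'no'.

Answer: no

Derivation:
Initial components: {0,1,2,4,5,6,7,8} {3}
Removing edge (4,7): not a bridge — component count unchanged at 2.
New components: {0,1,2,4,5,6,7,8} {3}
Are 3 and 5 in the same component? no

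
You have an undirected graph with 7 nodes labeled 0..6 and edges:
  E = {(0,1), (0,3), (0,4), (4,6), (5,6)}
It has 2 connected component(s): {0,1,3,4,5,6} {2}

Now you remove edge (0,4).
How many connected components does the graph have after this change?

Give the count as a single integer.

Answer: 3

Derivation:
Initial component count: 2
Remove (0,4): it was a bridge. Count increases: 2 -> 3.
  After removal, components: {0,1,3} {2} {4,5,6}
New component count: 3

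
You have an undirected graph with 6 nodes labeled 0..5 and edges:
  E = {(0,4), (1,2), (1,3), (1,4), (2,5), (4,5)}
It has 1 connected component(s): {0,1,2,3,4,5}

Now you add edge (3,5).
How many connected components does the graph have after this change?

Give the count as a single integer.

Initial component count: 1
Add (3,5): endpoints already in same component. Count unchanged: 1.
New component count: 1

Answer: 1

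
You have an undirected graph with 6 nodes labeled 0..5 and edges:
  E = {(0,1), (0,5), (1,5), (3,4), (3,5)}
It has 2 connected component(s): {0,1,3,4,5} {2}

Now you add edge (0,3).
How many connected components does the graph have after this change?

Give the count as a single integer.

Answer: 2

Derivation:
Initial component count: 2
Add (0,3): endpoints already in same component. Count unchanged: 2.
New component count: 2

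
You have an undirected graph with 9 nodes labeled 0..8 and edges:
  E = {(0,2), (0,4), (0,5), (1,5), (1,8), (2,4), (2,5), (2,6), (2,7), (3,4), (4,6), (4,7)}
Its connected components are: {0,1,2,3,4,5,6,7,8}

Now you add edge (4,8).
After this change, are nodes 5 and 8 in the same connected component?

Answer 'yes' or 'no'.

Initial components: {0,1,2,3,4,5,6,7,8}
Adding edge (4,8): both already in same component {0,1,2,3,4,5,6,7,8}. No change.
New components: {0,1,2,3,4,5,6,7,8}
Are 5 and 8 in the same component? yes

Answer: yes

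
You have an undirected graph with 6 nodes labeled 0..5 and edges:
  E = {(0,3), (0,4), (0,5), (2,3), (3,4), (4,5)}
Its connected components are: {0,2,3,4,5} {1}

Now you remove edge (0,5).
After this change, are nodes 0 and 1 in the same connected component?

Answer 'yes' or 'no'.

Answer: no

Derivation:
Initial components: {0,2,3,4,5} {1}
Removing edge (0,5): not a bridge — component count unchanged at 2.
New components: {0,2,3,4,5} {1}
Are 0 and 1 in the same component? no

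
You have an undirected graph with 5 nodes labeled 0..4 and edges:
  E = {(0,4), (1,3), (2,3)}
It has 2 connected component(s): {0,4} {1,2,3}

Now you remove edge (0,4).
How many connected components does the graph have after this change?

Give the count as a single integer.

Initial component count: 2
Remove (0,4): it was a bridge. Count increases: 2 -> 3.
  After removal, components: {0} {1,2,3} {4}
New component count: 3

Answer: 3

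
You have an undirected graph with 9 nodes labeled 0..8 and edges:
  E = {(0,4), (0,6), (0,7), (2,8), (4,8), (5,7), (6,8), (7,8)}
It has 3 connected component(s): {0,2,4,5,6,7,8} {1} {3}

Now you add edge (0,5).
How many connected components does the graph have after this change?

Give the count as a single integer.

Answer: 3

Derivation:
Initial component count: 3
Add (0,5): endpoints already in same component. Count unchanged: 3.
New component count: 3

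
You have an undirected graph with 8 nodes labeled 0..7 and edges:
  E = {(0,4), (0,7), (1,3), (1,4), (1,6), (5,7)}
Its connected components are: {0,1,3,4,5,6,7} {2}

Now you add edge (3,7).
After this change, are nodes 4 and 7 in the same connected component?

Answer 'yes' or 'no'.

Answer: yes

Derivation:
Initial components: {0,1,3,4,5,6,7} {2}
Adding edge (3,7): both already in same component {0,1,3,4,5,6,7}. No change.
New components: {0,1,3,4,5,6,7} {2}
Are 4 and 7 in the same component? yes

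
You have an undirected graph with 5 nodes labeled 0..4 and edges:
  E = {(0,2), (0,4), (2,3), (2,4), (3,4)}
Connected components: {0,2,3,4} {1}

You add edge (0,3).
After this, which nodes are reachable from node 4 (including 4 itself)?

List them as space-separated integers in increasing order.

Answer: 0 2 3 4

Derivation:
Before: nodes reachable from 4: {0,2,3,4}
Adding (0,3): both endpoints already in same component. Reachability from 4 unchanged.
After: nodes reachable from 4: {0,2,3,4}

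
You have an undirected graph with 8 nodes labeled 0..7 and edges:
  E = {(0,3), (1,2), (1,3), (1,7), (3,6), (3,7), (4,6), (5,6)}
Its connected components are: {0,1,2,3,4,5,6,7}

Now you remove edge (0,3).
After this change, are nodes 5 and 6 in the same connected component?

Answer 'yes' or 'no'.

Initial components: {0,1,2,3,4,5,6,7}
Removing edge (0,3): it was a bridge — component count 1 -> 2.
New components: {0} {1,2,3,4,5,6,7}
Are 5 and 6 in the same component? yes

Answer: yes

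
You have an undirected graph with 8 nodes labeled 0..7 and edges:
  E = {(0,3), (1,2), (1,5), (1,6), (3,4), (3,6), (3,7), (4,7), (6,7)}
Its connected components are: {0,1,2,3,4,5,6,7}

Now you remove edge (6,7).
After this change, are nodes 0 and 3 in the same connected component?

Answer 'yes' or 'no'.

Initial components: {0,1,2,3,4,5,6,7}
Removing edge (6,7): not a bridge — component count unchanged at 1.
New components: {0,1,2,3,4,5,6,7}
Are 0 and 3 in the same component? yes

Answer: yes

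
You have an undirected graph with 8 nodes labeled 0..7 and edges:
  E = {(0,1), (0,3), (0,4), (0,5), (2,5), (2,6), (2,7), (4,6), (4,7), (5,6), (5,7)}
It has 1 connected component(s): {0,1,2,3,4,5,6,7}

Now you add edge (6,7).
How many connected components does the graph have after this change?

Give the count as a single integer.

Answer: 1

Derivation:
Initial component count: 1
Add (6,7): endpoints already in same component. Count unchanged: 1.
New component count: 1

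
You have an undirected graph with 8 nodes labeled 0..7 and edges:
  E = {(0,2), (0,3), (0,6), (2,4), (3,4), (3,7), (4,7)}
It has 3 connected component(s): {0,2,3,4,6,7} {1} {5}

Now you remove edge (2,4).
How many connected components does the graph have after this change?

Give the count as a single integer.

Initial component count: 3
Remove (2,4): not a bridge. Count unchanged: 3.
  After removal, components: {0,2,3,4,6,7} {1} {5}
New component count: 3

Answer: 3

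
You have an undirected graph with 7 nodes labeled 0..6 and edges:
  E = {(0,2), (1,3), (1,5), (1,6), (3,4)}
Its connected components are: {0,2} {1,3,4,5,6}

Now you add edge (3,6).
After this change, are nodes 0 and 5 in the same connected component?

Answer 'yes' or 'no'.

Answer: no

Derivation:
Initial components: {0,2} {1,3,4,5,6}
Adding edge (3,6): both already in same component {1,3,4,5,6}. No change.
New components: {0,2} {1,3,4,5,6}
Are 0 and 5 in the same component? no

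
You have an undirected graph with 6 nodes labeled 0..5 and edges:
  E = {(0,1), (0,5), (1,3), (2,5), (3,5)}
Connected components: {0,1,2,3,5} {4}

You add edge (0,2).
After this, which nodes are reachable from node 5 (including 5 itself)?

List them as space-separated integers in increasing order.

Before: nodes reachable from 5: {0,1,2,3,5}
Adding (0,2): both endpoints already in same component. Reachability from 5 unchanged.
After: nodes reachable from 5: {0,1,2,3,5}

Answer: 0 1 2 3 5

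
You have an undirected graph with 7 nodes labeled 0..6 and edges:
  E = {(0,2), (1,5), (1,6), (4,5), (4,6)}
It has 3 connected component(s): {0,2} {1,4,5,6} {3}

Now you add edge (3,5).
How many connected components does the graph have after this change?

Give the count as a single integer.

Answer: 2

Derivation:
Initial component count: 3
Add (3,5): merges two components. Count decreases: 3 -> 2.
New component count: 2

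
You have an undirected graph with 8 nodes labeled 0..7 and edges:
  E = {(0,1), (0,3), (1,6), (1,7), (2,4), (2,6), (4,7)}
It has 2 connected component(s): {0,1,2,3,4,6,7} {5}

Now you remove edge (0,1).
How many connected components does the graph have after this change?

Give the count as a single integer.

Answer: 3

Derivation:
Initial component count: 2
Remove (0,1): it was a bridge. Count increases: 2 -> 3.
  After removal, components: {0,3} {1,2,4,6,7} {5}
New component count: 3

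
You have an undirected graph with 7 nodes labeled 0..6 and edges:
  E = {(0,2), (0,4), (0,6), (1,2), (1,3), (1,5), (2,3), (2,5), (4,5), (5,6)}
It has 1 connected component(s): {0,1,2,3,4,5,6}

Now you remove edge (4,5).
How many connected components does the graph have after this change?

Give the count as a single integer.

Initial component count: 1
Remove (4,5): not a bridge. Count unchanged: 1.
  After removal, components: {0,1,2,3,4,5,6}
New component count: 1

Answer: 1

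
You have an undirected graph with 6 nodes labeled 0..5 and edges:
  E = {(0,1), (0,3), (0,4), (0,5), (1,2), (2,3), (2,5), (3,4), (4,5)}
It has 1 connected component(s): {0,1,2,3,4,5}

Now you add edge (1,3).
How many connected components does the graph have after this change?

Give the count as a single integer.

Initial component count: 1
Add (1,3): endpoints already in same component. Count unchanged: 1.
New component count: 1

Answer: 1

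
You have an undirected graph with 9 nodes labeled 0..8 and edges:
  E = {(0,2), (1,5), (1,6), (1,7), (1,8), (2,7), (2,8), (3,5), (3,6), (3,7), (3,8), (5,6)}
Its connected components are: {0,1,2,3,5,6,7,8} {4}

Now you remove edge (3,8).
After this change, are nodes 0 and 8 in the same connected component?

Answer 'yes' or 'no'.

Initial components: {0,1,2,3,5,6,7,8} {4}
Removing edge (3,8): not a bridge — component count unchanged at 2.
New components: {0,1,2,3,5,6,7,8} {4}
Are 0 and 8 in the same component? yes

Answer: yes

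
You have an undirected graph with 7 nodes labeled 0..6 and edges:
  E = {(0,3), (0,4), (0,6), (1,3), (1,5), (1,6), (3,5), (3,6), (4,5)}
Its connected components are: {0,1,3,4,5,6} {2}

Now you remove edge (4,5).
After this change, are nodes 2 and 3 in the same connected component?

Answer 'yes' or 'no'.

Answer: no

Derivation:
Initial components: {0,1,3,4,5,6} {2}
Removing edge (4,5): not a bridge — component count unchanged at 2.
New components: {0,1,3,4,5,6} {2}
Are 2 and 3 in the same component? no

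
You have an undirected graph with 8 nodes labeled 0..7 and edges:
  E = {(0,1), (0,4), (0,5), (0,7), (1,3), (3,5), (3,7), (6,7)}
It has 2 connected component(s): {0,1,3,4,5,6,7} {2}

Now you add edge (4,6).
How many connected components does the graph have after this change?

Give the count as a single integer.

Initial component count: 2
Add (4,6): endpoints already in same component. Count unchanged: 2.
New component count: 2

Answer: 2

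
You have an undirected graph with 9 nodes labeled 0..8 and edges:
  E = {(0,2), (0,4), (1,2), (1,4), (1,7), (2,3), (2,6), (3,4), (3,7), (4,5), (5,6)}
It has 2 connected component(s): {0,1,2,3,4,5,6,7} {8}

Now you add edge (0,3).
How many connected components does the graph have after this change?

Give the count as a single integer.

Initial component count: 2
Add (0,3): endpoints already in same component. Count unchanged: 2.
New component count: 2

Answer: 2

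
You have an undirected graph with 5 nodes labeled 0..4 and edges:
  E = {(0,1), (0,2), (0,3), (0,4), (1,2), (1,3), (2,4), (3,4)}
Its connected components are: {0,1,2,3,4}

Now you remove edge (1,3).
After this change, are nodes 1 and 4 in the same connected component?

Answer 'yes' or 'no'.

Answer: yes

Derivation:
Initial components: {0,1,2,3,4}
Removing edge (1,3): not a bridge — component count unchanged at 1.
New components: {0,1,2,3,4}
Are 1 and 4 in the same component? yes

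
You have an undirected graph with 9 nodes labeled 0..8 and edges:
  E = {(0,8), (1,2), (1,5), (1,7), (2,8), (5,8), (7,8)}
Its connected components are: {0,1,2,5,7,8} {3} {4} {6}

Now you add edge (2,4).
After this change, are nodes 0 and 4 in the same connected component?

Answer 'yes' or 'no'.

Answer: yes

Derivation:
Initial components: {0,1,2,5,7,8} {3} {4} {6}
Adding edge (2,4): merges {0,1,2,5,7,8} and {4}.
New components: {0,1,2,4,5,7,8} {3} {6}
Are 0 and 4 in the same component? yes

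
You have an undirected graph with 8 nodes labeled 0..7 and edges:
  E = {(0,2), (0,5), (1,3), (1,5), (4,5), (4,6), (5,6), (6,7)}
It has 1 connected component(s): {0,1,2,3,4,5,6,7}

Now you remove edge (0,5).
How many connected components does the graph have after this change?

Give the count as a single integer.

Answer: 2

Derivation:
Initial component count: 1
Remove (0,5): it was a bridge. Count increases: 1 -> 2.
  After removal, components: {0,2} {1,3,4,5,6,7}
New component count: 2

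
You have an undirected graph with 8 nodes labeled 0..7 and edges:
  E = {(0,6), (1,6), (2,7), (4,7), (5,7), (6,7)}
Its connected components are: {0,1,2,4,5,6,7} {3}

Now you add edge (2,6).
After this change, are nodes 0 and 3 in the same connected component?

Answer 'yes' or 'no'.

Answer: no

Derivation:
Initial components: {0,1,2,4,5,6,7} {3}
Adding edge (2,6): both already in same component {0,1,2,4,5,6,7}. No change.
New components: {0,1,2,4,5,6,7} {3}
Are 0 and 3 in the same component? no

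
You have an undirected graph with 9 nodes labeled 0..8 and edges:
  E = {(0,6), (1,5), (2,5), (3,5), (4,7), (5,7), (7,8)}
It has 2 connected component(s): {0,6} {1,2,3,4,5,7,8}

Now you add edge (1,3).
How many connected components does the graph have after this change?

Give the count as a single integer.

Initial component count: 2
Add (1,3): endpoints already in same component. Count unchanged: 2.
New component count: 2

Answer: 2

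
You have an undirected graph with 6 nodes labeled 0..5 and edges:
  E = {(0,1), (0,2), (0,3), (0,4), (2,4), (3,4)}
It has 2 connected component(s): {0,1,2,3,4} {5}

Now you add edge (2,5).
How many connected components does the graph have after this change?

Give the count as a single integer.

Answer: 1

Derivation:
Initial component count: 2
Add (2,5): merges two components. Count decreases: 2 -> 1.
New component count: 1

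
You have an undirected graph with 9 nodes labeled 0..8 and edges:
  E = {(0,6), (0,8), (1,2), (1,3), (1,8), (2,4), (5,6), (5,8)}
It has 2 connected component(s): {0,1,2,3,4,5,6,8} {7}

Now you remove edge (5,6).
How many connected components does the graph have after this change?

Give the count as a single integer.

Initial component count: 2
Remove (5,6): not a bridge. Count unchanged: 2.
  After removal, components: {0,1,2,3,4,5,6,8} {7}
New component count: 2

Answer: 2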